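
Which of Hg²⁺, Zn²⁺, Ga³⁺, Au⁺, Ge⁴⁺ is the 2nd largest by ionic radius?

Hg²⁺

Tabulating Z and e⁻: Ge⁴⁺: 28 e⁻, Z=32, Ga³⁺: 28 e⁻, Z=31, Zn²⁺: 28 e⁻, Z=30, Hg²⁺: 78 e⁻, Z=80, Au⁺: 78 e⁻, Z=79. Ge⁴⁺ < Ga³⁺ (isoelectronic, higher Z=32 is smaller); Ga³⁺ < Zn²⁺ (both 28 e⁻, Z=31>30); Zn²⁺ < Hg²⁺ (same group, 2 shells fewer); Hg²⁺ < Au⁺ (both 78 e⁻, Z=80>79).
Ordering: Ge⁴⁺ < Ga³⁺ < Zn²⁺ < Hg²⁺ < Au⁺. The 2nd largest is Hg²⁺.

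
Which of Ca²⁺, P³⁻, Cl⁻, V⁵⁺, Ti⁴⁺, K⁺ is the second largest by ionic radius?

These species are isoelectronic with 18 electrons. The only difference is the number of protons: V⁵⁺ (Z=23), Ti⁴⁺ (Z=22), Ca²⁺ (Z=20), K⁺ (Z=19), Cl⁻ (Z=17), P³⁻ (Z=15). The strongest nuclear pull (V⁵⁺) gives the smallest ion.
So the order is V⁵⁺ < Ti⁴⁺ < Ca²⁺ < K⁺ < Cl⁻ < P³⁻; the 2nd-largest ion is Cl⁻.

Cl⁻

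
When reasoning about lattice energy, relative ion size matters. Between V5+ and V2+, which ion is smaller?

V5+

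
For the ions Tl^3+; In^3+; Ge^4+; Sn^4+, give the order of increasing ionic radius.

First list Z and electron count for each: Ge^4+ (Z=32, 28 e⁻), Sn^4+ (Z=50, 46 e⁻), In^3+ (Z=49, 46 e⁻), Tl^3+ (Z=81, 78 e⁻). Ge^4+ < Sn^4+ (same group, 1 shell fewer); Sn^4+ < In^3+ (both 46 e⁻, Z=50>49); In^3+ < Tl^3+ (same group, period 5 vs 6).

Ge^4+ < Sn^4+ < In^3+ < Tl^3+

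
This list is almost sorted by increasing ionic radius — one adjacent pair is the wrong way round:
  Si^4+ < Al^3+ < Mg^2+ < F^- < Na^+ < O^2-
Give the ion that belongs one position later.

Compare adjacent ions: both have 10 electrons but Z(Na)=11 > Z(F)=9, so Na^+ should be the smaller of the two — yet in this increasing list F^- sits before Na^+. Nothing else is reversed, so F^- should move one place to the right.

F^-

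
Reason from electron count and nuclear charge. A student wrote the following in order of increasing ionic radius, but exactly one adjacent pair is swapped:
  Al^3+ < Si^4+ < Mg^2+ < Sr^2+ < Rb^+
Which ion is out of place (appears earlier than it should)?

Al^3+

Compare adjacent ions: Si^4+ and Al^3+ share 10 electrons; the higher nuclear charge on Si (Z=14) contracts it more, so Si^4+ < Al^3+ — yet in this increasing list Al^3+ sits before Si^4+. Nothing else is reversed, so Al^3+ should move one place to the right.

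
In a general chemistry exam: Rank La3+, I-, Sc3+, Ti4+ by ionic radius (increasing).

Ti4+ < Sc3+ < La3+ < I-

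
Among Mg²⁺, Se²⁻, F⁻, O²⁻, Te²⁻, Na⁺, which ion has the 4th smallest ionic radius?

Work out protons and electrons: Mg²⁺: 10 e⁻, Z=12, Na⁺: 10 e⁻, Z=11, F⁻: 10 e⁻, Z=9, O²⁻: 10 e⁻, Z=8, Se²⁻: 36 e⁻, Z=34, Te²⁻: 54 e⁻, Z=52. Mg²⁺ < Na⁺ (isoelectronic, higher Z=12 is smaller); Na⁺ < F⁻ (both 10 e⁻, Z=11>9); F⁻ < O²⁻ (isoelectronic, higher Z=9 is smaller); O²⁻ < Se²⁻ (same group, period 2 vs 4); Se²⁻ < Te²⁻ (same group, 1 shell fewer).
That gives Mg²⁺ < Na⁺ < F⁻ < O²⁻ < Se²⁻ < Te²⁻. From the smallest end, number 4 is O²⁻.

O²⁻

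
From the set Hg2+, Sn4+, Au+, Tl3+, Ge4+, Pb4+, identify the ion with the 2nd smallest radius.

Electron counts and nuclear charges: Ge4+ (Z=32, 28 e⁻), Sn4+ (Z=50, 46 e⁻), Pb4+ (Z=82, 78 e⁻), Tl3+ (Z=81, 78 e⁻), Hg2+ (Z=80, 78 e⁻), Au+ (Z=79, 78 e⁻). Ge4+ < Sn4+ (same group, 1 shell fewer); Sn4+ < Pb4+ (same group, 1 shell fewer); Pb4+ < Tl3+ (isoelectronic, higher Z=82 is smaller); Tl3+ < Hg2+ (both 78 e⁻, Z=81>80); Hg2+ < Au+ (both 78 e⁻, Z=80>79).
That gives Ge4+ < Sn4+ < Pb4+ < Tl3+ < Hg2+ < Au+. From the smallest end, number 2 is Sn4+.

Sn4+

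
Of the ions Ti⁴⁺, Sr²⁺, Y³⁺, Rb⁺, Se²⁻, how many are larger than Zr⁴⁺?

4

Work out protons and electrons: Ti⁴⁺ has 18 e⁻ (Z=22), Zr⁴⁺ has 36 e⁻ (Z=40), Y³⁺ has 36 e⁻ (Z=39), Sr²⁺ has 36 e⁻ (Z=38), Rb⁺ has 36 e⁻ (Z=37), Se²⁻ has 36 e⁻ (Z=34). Ti⁴⁺ < Zr⁴⁺ (same group, period 4 vs 5); Zr⁴⁺ < Y³⁺ (isoelectronic, higher Z=40 is smaller); Y³⁺ < Sr²⁺ (isoelectronic, higher Z=39 is smaller); Sr²⁺ < Rb⁺ (both 36 e⁻, Z=38>37); Rb⁺ < Se²⁻ (both 36 e⁻, Z=37>34).
Placing each against Zr⁴⁺: smaller — Ti⁴⁺; larger — Y³⁺, Sr²⁺, Rb⁺, Se²⁻. Count: 4.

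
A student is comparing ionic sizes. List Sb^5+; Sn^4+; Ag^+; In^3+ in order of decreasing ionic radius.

Each ion has 46 electrons. The ranking follows nuclear charge in reverse — greater Z gives a smaller radius. Sb^5+ (Z=51), Sn^4+ (Z=50), In^3+ (Z=49), Ag^+ (Z=47).

Ag^+ > In^3+ > Sn^4+ > Sb^5+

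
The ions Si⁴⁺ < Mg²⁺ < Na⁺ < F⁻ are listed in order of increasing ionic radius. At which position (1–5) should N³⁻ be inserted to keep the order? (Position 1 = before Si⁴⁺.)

Isoelectronic series (10 e⁻ each). Size is set by nuclear charge: more protons means a smaller ion. Si⁴⁺ (Z=14), Mg²⁺ (Z=12), Na⁺ (Z=11), F⁻ (Z=9), N³⁻ (Z=7).
The complete sequence is Si⁴⁺ < Mg²⁺ < Na⁺ < F⁻ < N³⁻. N³⁻ sits at position 5.

5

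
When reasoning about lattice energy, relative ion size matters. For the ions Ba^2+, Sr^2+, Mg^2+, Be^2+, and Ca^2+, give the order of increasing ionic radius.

These ions sit in one column with identical charge. Each step down the periodic table adds a principal shell, increasing the radius.

Be^2+ < Mg^2+ < Ca^2+ < Sr^2+ < Ba^2+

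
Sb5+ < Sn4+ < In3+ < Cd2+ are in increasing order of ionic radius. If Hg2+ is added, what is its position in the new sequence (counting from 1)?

First list Z and electron count for each: Sb5+ has 46 e⁻ (Z=51), Sn4+ has 46 e⁻ (Z=50), In3+ has 46 e⁻ (Z=49), Cd2+ has 46 e⁻ (Z=48), Hg2+ has 78 e⁻ (Z=80). Sb5+ < Sn4+ (both 46 e⁻, Z=51>50); Sn4+ < In3+ (isoelectronic, higher Z=50 is smaller); In3+ < Cd2+ (isoelectronic, higher Z=49 is smaller); Cd2+ < Hg2+ (same group, 1 shell fewer).
The complete sequence is Sb5+ < Sn4+ < In3+ < Cd2+ < Hg2+. Hg2+ sits at position 5.

5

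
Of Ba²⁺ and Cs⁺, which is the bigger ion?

Cs⁺

Isoelectronic series (54 e⁻ each). Size is set by nuclear charge: more protons means a smaller ion. Ba²⁺ (Z=56), Cs⁺ (Z=55).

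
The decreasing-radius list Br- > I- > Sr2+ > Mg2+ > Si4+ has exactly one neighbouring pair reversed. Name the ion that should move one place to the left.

The pair Br-, I- is the wrong way round — Br- and I- are in one column with the same charge; the lighter period-4 ion has one fewer shell and is smaller. All other adjacent pairs agree with periodic trends, so I- is the misplaced ion.

I-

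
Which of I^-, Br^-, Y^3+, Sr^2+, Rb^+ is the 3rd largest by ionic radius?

First list Z and electron count for each: Y^3+ has 36 e⁻ (Z=39), Sr^2+ has 36 e⁻ (Z=38), Rb^+ has 36 e⁻ (Z=37), Br^- has 36 e⁻ (Z=35), I^- has 54 e⁻ (Z=53). Y^3+ < Sr^2+ (isoelectronic, higher Z=39 is smaller); Sr^2+ < Rb^+ (both 36 e⁻, Z=38>37); Rb^+ < Br^- (isoelectronic, higher Z=37 is smaller); Br^- < I^- (same group, 1 shell fewer).
That gives Y^3+ < Sr^2+ < Rb^+ < Br^- < I^-. From the largest end, number 3 is Rb^+.

Rb^+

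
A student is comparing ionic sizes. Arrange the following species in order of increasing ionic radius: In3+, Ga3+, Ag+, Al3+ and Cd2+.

Electron counts and nuclear charges: Al3+ (Z=13, 10 e⁻), Ga3+ (Z=31, 28 e⁻), In3+ (Z=49, 46 e⁻), Cd2+ (Z=48, 46 e⁻), Ag+ (Z=47, 46 e⁻). Al3+ < Ga3+ (same group, 1 shell fewer); Ga3+ < In3+ (same group, 1 shell fewer); In3+ < Cd2+ (both 46 e⁻, Z=49>48); Cd2+ < Ag+ (isoelectronic, higher Z=48 is smaller).

Al3+ < Ga3+ < In3+ < Cd2+ < Ag+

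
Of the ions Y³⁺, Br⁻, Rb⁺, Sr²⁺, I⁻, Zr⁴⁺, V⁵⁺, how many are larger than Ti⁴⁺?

V⁵⁺ (Z=23, 18 e⁻), Ti⁴⁺ (Z=22, 18 e⁻), Zr⁴⁺ (Z=40, 36 e⁻), Y³⁺ (Z=39, 36 e⁻), Sr²⁺ (Z=38, 36 e⁻), Rb⁺ (Z=37, 36 e⁻), Br⁻ (Z=35, 36 e⁻), I⁻ (Z=53, 54 e⁻). V⁵⁺ < Ti⁴⁺ (both 18 e⁻, Z=23>22); Ti⁴⁺ < Zr⁴⁺ (same group, 1 shell fewer); Zr⁴⁺ < Y³⁺ (isoelectronic, higher Z=40 is smaller); Y³⁺ < Sr²⁺ (both 36 e⁻, Z=39>38); Sr²⁺ < Rb⁺ (both 36 e⁻, Z=38>37); Rb⁺ < Br⁻ (both 36 e⁻, Z=37>35); Br⁻ < I⁻ (same group, period 4 vs 5).
Placing each against Ti⁴⁺: smaller — V⁵⁺; larger — Zr⁴⁺, Y³⁺, Sr²⁺, Rb⁺, Br⁻, I⁻. That's 6.

6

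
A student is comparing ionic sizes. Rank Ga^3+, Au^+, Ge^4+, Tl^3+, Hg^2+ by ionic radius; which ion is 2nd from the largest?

Tabulating Z and e⁻: Ge^4+ has 28 e⁻ (Z=32), Ga^3+ has 28 e⁻ (Z=31), Tl^3+ has 78 e⁻ (Z=81), Hg^2+ has 78 e⁻ (Z=80), Au^+ has 78 e⁻ (Z=79). Ge^4+ < Ga^3+ (isoelectronic, higher Z=32 is smaller); Ga^3+ < Tl^3+ (same group, period 4 vs 6); Tl^3+ < Hg^2+ (isoelectronic, higher Z=81 is smaller); Hg^2+ < Au^+ (isoelectronic, higher Z=80 is smaller).
Ordering: Ge^4+ < Ga^3+ < Tl^3+ < Hg^2+ < Au^+. The 2nd largest is Hg^2+.

Hg^2+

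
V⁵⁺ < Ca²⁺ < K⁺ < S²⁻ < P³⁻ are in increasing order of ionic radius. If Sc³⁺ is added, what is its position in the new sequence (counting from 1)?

These species are isoelectronic with 18 electrons. The only difference is the number of protons: V⁵⁺ (Z=23), Sc³⁺ (Z=21), Ca²⁺ (Z=20), K⁺ (Z=19), S²⁻ (Z=16), P³⁻ (Z=15). The strongest nuclear pull (V⁵⁺) gives the smallest ion.
Putting Sc³⁺ in gives V⁵⁺ < Sc³⁺ < Ca²⁺ < K⁺ < S²⁻ < P³⁻; it lands at slot 2.

2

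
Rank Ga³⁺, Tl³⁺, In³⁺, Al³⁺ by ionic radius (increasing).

Al³⁺ < Ga³⁺ < In³⁺ < Tl³⁺

Same group, same charge. Going down the group adds an extra shell of electrons, so the ion gets larger: Al³⁺ is highest in the group and smallest.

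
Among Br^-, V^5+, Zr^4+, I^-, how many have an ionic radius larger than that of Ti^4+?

3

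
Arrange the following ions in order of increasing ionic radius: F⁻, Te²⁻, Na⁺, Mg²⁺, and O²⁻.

Mg²⁺ < Na⁺ < F⁻ < O²⁻ < Te²⁻

Electron counts and nuclear charges: Mg²⁺ has 10 e⁻ (Z=12), Na⁺ has 10 e⁻ (Z=11), F⁻ has 10 e⁻ (Z=9), O²⁻ has 10 e⁻ (Z=8), Te²⁻ has 54 e⁻ (Z=52). Mg²⁺ < Na⁺ (both 10 e⁻, Z=12>11); Na⁺ < F⁻ (isoelectronic, higher Z=11 is smaller); F⁻ < O²⁻ (isoelectronic, higher Z=9 is smaller); O²⁻ < Te²⁻ (same group, period 2 vs 5).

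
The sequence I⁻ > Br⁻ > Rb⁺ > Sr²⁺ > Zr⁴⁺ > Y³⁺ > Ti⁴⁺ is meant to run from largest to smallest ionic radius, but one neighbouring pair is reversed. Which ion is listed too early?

Compare adjacent ions: Zr⁴⁺ and Y³⁺ share 36 electrons; the higher nuclear charge on Zr (Z=40) contracts it more, so Zr⁴⁺ < Y³⁺ — yet in this decreasing list Zr⁴⁺ sits before Y³⁺. Nothing else is reversed, so Zr⁴⁺ should move one place to the right.

Zr⁴⁺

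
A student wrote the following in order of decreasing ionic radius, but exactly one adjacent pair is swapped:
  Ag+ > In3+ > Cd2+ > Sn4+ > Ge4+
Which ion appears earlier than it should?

Compare adjacent ions: they are isoelectronic (46 e⁻) and In has more protons than Cd (49 vs 48), making In3+ smaller — yet in this decreasing list In3+ sits before Cd2+. Nothing else is reversed, so In3+ should move one place to the right.

In3+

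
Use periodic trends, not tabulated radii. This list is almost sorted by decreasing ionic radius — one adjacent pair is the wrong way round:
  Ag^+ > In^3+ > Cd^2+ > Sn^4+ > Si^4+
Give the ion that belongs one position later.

In^3+

Scanning neighbour by neighbour, only In^3+/Cd^2+ violates a trend: both have 46 electrons but Z(In)=49 > Z(Cd)=48, so In^3+ should be the smaller of the two. That makes In^3+ the one sitting a position early relative to where it belongs.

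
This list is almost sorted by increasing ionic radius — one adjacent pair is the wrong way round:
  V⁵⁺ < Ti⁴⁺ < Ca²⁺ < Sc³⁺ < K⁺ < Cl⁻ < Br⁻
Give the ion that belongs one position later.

Compare adjacent ions: Sc³⁺ and Ca²⁺ share 18 electrons; the higher nuclear charge on Sc (Z=21) contracts it more, so Sc³⁺ < Ca²⁺ — yet in this increasing list Ca²⁺ sits before Sc³⁺. Nothing else is reversed, so Ca²⁺ should move one place to the right.

Ca²⁺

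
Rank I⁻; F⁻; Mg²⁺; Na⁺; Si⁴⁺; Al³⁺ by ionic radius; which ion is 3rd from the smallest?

Tabulating Z and e⁻: Si⁴⁺: 10 e⁻, Z=14, Al³⁺: 10 e⁻, Z=13, Mg²⁺: 10 e⁻, Z=12, Na⁺: 10 e⁻, Z=11, F⁻: 10 e⁻, Z=9, I⁻: 54 e⁻, Z=53. Si⁴⁺ < Al³⁺ (both 10 e⁻, Z=14>13); Al³⁺ < Mg²⁺ (isoelectronic, higher Z=13 is smaller); Mg²⁺ < Na⁺ (isoelectronic, higher Z=12 is smaller); Na⁺ < F⁻ (both 10 e⁻, Z=11>9); F⁻ < I⁻ (same group, period 2 vs 5).
That gives Si⁴⁺ < Al³⁺ < Mg²⁺ < Na⁺ < F⁻ < I⁻. From the smallest end, number 3 is Mg²⁺.

Mg²⁺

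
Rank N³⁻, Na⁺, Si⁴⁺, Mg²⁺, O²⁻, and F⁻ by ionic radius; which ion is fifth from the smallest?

All of these have 10 electrons (isoelectronic). With the same electron cloud, the ion with the most protons pulls it in tightest. Nuclear charges: Si⁴⁺ (Z=14), Mg²⁺ (Z=12), Na⁺ (Z=11), F⁻ (Z=9), O²⁻ (Z=8), N³⁻ (Z=7). Highest Z is smallest.
So the order is Si⁴⁺ < Mg²⁺ < Na⁺ < F⁻ < O²⁻ < N³⁻; the 5th-smallest ion is O²⁻.

O²⁻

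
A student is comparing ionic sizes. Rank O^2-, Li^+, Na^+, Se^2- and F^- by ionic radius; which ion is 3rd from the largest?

Tabulating Z and e⁻: Li^+ has 2 e⁻ (Z=3), Na^+ has 10 e⁻ (Z=11), F^- has 10 e⁻ (Z=9), O^2- has 10 e⁻ (Z=8), Se^2- has 36 e⁻ (Z=34). Li^+ < Na^+ (same group, 1 shell fewer); Na^+ < F^- (both 10 e⁻, Z=11>9); F^- < O^2- (both 10 e⁻, Z=9>8); O^2- < Se^2- (same group, period 2 vs 4).
That gives Li^+ < Na^+ < F^- < O^2- < Se^2-. From the largest end, number 3 is F^-.

F^-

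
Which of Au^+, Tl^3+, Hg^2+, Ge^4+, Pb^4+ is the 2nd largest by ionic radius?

Hg^2+

Electron counts and nuclear charges: Ge^4+ has 28 e⁻ (Z=32), Pb^4+ has 78 e⁻ (Z=82), Tl^3+ has 78 e⁻ (Z=81), Hg^2+ has 78 e⁻ (Z=80), Au^+ has 78 e⁻ (Z=79). Ge^4+ < Pb^4+ (same group, period 4 vs 6); Pb^4+ < Tl^3+ (both 78 e⁻, Z=82>81); Tl^3+ < Hg^2+ (isoelectronic, higher Z=81 is smaller); Hg^2+ < Au^+ (both 78 e⁻, Z=80>79).
So the order is Ge^4+ < Pb^4+ < Tl^3+ < Hg^2+ < Au^+; the 2nd-largest ion is Hg^2+.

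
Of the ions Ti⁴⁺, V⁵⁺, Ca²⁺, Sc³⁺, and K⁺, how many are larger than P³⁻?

All of these have 18 electrons (isoelectronic). With the same electron cloud, the ion with the most protons pulls it in tightest. Nuclear charges: V⁵⁺ (Z=23), Ti⁴⁺ (Z=22), Sc³⁺ (Z=21), Ca²⁺ (Z=20), K⁺ (Z=19), P³⁻ (Z=15). Highest Z is smallest.
Relative to P³⁻, the ions that are larger are none. So 0 are larger.

0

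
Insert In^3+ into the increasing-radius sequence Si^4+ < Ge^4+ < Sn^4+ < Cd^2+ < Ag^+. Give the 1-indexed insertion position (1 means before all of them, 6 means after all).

Si^4+ has 10 e⁻ (Z=14), Ge^4+ has 28 e⁻ (Z=32), Sn^4+ has 46 e⁻ (Z=50), In^3+ has 46 e⁻ (Z=49), Cd^2+ has 46 e⁻ (Z=48), Ag^+ has 46 e⁻ (Z=47). Si^4+ < Ge^4+ (same group, period 3 vs 4); Ge^4+ < Sn^4+ (same group, period 4 vs 5); Sn^4+ < In^3+ (isoelectronic, higher Z=50 is smaller); In^3+ < Cd^2+ (both 46 e⁻, Z=49>48); Cd^2+ < Ag^+ (isoelectronic, higher Z=48 is smaller).
Putting In^3+ in gives Si^4+ < Ge^4+ < Sn^4+ < In^3+ < Cd^2+ < Ag^+; it lands at slot 4.

4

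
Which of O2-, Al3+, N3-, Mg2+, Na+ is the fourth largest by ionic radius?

Mg2+

All of these have 10 electrons (isoelectronic). With the same electron cloud, the ion with the most protons pulls it in tightest. Nuclear charges: Al3+ (Z=13), Mg2+ (Z=12), Na+ (Z=11), O2- (Z=8), N3- (Z=7). Highest Z is smallest.
So the order is Al3+ < Mg2+ < Na+ < O2- < N3-; the 4th-largest ion is Mg2+.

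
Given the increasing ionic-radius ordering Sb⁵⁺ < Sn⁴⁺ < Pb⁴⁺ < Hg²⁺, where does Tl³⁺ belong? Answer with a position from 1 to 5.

4

Work out protons and electrons: Sb⁵⁺: 46 e⁻, Z=51, Sn⁴⁺: 46 e⁻, Z=50, Pb⁴⁺: 78 e⁻, Z=82, Tl³⁺: 78 e⁻, Z=81, Hg²⁺: 78 e⁻, Z=80. Sb⁵⁺ < Sn⁴⁺ (both 46 e⁻, Z=51>50); Sn⁴⁺ < Pb⁴⁺ (same group, 1 shell fewer); Pb⁴⁺ < Tl³⁺ (isoelectronic, higher Z=82 is smaller); Tl³⁺ < Hg²⁺ (isoelectronic, higher Z=81 is smaller).
Merged order: Sb⁵⁺ < Sn⁴⁺ < Pb⁴⁺ < Tl³⁺ < Hg²⁺ — Tl³⁺ is number 4.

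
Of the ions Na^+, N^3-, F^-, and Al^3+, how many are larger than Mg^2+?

3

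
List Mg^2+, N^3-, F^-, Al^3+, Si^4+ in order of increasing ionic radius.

These species are isoelectronic with 10 electrons. The only difference is the number of protons: Si^4+ (Z=14), Al^3+ (Z=13), Mg^2+ (Z=12), F^- (Z=9), N^3- (Z=7). The strongest nuclear pull (Si^4+) gives the smallest ion.

Si^4+ < Al^3+ < Mg^2+ < F^- < N^3-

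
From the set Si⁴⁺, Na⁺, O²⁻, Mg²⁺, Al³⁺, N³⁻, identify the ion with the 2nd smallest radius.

Al³⁺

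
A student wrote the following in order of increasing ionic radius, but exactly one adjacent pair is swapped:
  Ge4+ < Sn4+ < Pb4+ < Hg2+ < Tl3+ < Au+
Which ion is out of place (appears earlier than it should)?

Check each adjacent pair. Hg2+ and Tl3+ are reversed: Tl3+ and Hg2+ share 78 electrons; the higher nuclear charge on Tl (Z=81) contracts it more, so Tl3+ < Hg2+. No other neighbouring pair contradicts the periodic trends, so Hg2+ is the ion listed too early.

Hg2+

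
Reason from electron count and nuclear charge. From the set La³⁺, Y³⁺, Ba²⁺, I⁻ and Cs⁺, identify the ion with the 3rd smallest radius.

Tabulating Z and e⁻: Y³⁺ has 36 e⁻ (Z=39), La³⁺ has 54 e⁻ (Z=57), Ba²⁺ has 54 e⁻ (Z=56), Cs⁺ has 54 e⁻ (Z=55), I⁻ has 54 e⁻ (Z=53). Y³⁺ < La³⁺ (same group, 1 shell fewer); La³⁺ < Ba²⁺ (both 54 e⁻, Z=57>56); Ba²⁺ < Cs⁺ (isoelectronic, higher Z=56 is smaller); Cs⁺ < I⁻ (isoelectronic, higher Z=55 is smaller).
Ordering: Y³⁺ < La³⁺ < Ba²⁺ < Cs⁺ < I⁻. The 3rd smallest is Ba²⁺.

Ba²⁺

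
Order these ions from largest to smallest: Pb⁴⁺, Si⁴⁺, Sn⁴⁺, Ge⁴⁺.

Pb⁴⁺ > Sn⁴⁺ > Ge⁴⁺ > Si⁴⁺

Same group, same charge. Going down the group adds an extra shell of electrons, so the ion gets larger: Si⁴⁺ is highest in the group and smallest.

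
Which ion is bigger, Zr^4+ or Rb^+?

Each ion has 36 electrons. The ranking follows nuclear charge in reverse — greater Z gives a smaller radius. Zr^4+ (Z=40), Rb^+ (Z=37).

Rb^+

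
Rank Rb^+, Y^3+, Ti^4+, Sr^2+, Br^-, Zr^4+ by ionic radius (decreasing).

First list Z and electron count for each: Ti^4+ has 18 e⁻ (Z=22), Zr^4+ has 36 e⁻ (Z=40), Y^3+ has 36 e⁻ (Z=39), Sr^2+ has 36 e⁻ (Z=38), Rb^+ has 36 e⁻ (Z=37), Br^- has 36 e⁻ (Z=35). Ti^4+ < Zr^4+ (same group, period 4 vs 5); Zr^4+ < Y^3+ (both 36 e⁻, Z=40>39); Y^3+ < Sr^2+ (both 36 e⁻, Z=39>38); Sr^2+ < Rb^+ (isoelectronic, higher Z=38 is smaller); Rb^+ < Br^- (both 36 e⁻, Z=37>35).

Br^- > Rb^+ > Sr^2+ > Y^3+ > Zr^4+ > Ti^4+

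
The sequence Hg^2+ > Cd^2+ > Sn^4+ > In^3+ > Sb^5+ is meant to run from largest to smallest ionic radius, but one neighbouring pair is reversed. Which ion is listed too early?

The pair Sn^4+, In^3+ is the wrong way round — Sn^4+ and In^3+ share 46 electrons; the higher nuclear charge on Sn (Z=50) contracts it more, so Sn^4+ < In^3+. All other adjacent pairs agree with periodic trends, so Sn^4+ is the misplaced ion.

Sn^4+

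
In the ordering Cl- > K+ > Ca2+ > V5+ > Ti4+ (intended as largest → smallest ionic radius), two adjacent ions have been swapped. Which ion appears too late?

Ti4+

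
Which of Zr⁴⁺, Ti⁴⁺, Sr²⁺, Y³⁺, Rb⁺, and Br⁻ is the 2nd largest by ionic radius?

First list Z and electron count for each: Ti⁴⁺ has 18 e⁻ (Z=22), Zr⁴⁺ has 36 e⁻ (Z=40), Y³⁺ has 36 e⁻ (Z=39), Sr²⁺ has 36 e⁻ (Z=38), Rb⁺ has 36 e⁻ (Z=37), Br⁻ has 36 e⁻ (Z=35). Ti⁴⁺ < Zr⁴⁺ (same group, 1 shell fewer); Zr⁴⁺ < Y³⁺ (isoelectronic, higher Z=40 is smaller); Y³⁺ < Sr²⁺ (both 36 e⁻, Z=39>38); Sr²⁺ < Rb⁺ (both 36 e⁻, Z=38>37); Rb⁺ < Br⁻ (isoelectronic, higher Z=37 is smaller).
Ordering: Ti⁴⁺ < Zr⁴⁺ < Y³⁺ < Sr²⁺ < Rb⁺ < Br⁻. The 2nd largest is Rb⁺.

Rb⁺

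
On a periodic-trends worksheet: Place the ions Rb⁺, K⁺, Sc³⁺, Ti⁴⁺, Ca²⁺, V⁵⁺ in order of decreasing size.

Tabulating Z and e⁻: V⁵⁺ has 18 e⁻ (Z=23), Ti⁴⁺ has 18 e⁻ (Z=22), Sc³⁺ has 18 e⁻ (Z=21), Ca²⁺ has 18 e⁻ (Z=20), K⁺ has 18 e⁻ (Z=19), Rb⁺ has 36 e⁻ (Z=37). V⁵⁺ < Ti⁴⁺ (isoelectronic, higher Z=23 is smaller); Ti⁴⁺ < Sc³⁺ (isoelectronic, higher Z=22 is smaller); Sc³⁺ < Ca²⁺ (isoelectronic, higher Z=21 is smaller); Ca²⁺ < K⁺ (isoelectronic, higher Z=20 is smaller); K⁺ < Rb⁺ (same group, 1 shell fewer).

Rb⁺ > K⁺ > Ca²⁺ > Sc³⁺ > Ti⁴⁺ > V⁵⁺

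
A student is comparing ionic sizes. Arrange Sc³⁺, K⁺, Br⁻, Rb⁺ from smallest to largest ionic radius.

Sc³⁺ < K⁺ < Rb⁺ < Br⁻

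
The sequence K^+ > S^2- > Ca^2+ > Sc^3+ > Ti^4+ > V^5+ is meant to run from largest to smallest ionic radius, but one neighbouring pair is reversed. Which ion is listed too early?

Check each adjacent pair. K^+ and S^2- are reversed: they are isoelectronic (18 e⁻) and K has more protons than S (19 vs 16), making K^+ smaller. No other neighbouring pair contradicts the periodic trends, so K^+ is the ion listed too early.

K^+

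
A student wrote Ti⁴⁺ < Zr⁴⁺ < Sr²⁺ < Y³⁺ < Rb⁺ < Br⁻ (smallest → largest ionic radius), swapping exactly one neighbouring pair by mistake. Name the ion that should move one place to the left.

Y³⁺

Check each adjacent pair. Sr²⁺ and Y³⁺ are reversed: Y³⁺ and Sr²⁺ share 36 electrons; the higher nuclear charge on Y (Z=39) contracts it more, so Y³⁺ < Sr²⁺. No other neighbouring pair contradicts the periodic trends, so Y³⁺ is the ion listed too late.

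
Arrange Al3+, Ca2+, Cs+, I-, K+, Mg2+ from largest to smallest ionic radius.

I- > Cs+ > K+ > Ca2+ > Mg2+ > Al3+

Electron counts and nuclear charges: Al3+ has 10 e⁻ (Z=13), Mg2+ has 10 e⁻ (Z=12), Ca2+ has 18 e⁻ (Z=20), K+ has 18 e⁻ (Z=19), Cs+ has 54 e⁻ (Z=55), I- has 54 e⁻ (Z=53). Al3+ < Mg2+ (isoelectronic, higher Z=13 is smaller); Mg2+ < Ca2+ (same group, period 3 vs 4); Ca2+ < K+ (both 18 e⁻, Z=20>19); K+ < Cs+ (same group, 2 shells fewer); Cs+ < I- (isoelectronic, higher Z=55 is smaller).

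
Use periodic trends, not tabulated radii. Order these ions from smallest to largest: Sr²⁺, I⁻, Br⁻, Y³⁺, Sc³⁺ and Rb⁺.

Sc³⁺ < Y³⁺ < Sr²⁺ < Rb⁺ < Br⁻ < I⁻

Work out protons and electrons: Sc³⁺ (Z=21, 18 e⁻), Y³⁺ (Z=39, 36 e⁻), Sr²⁺ (Z=38, 36 e⁻), Rb⁺ (Z=37, 36 e⁻), Br⁻ (Z=35, 36 e⁻), I⁻ (Z=53, 54 e⁻). Sc³⁺ < Y³⁺ (same group, 1 shell fewer); Y³⁺ < Sr²⁺ (isoelectronic, higher Z=39 is smaller); Sr²⁺ < Rb⁺ (both 36 e⁻, Z=38>37); Rb⁺ < Br⁻ (both 36 e⁻, Z=37>35); Br⁻ < I⁻ (same group, period 4 vs 5).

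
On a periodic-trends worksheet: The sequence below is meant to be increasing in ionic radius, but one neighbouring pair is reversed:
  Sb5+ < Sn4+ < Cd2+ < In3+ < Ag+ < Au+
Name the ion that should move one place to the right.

Cd2+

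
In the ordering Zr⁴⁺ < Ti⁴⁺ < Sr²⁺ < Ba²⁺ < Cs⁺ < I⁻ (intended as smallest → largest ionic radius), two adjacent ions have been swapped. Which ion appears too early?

Scanning neighbour by neighbour, only Zr⁴⁺/Ti⁴⁺ violates a trend: both in group 4 with the same charge; Ti⁴⁺ (period 4) has the smaller radius. That makes Zr⁴⁺ the one sitting a position early relative to where it belongs.

Zr⁴⁺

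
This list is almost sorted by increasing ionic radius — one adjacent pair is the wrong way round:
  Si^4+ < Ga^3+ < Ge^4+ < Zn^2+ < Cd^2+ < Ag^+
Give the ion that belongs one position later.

Ga^3+

Scanning neighbour by neighbour, only Ga^3+/Ge^4+ violates a trend: they are isoelectronic (28 e⁻) and Ge has more protons than Ga (32 vs 31), making Ge^4+ smaller. That makes Ga^3+ the one sitting a position early relative to where it belongs.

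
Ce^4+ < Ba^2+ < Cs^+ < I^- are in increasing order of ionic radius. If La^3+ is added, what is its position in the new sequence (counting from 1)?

Isoelectronic series (54 e⁻ each). Size is set by nuclear charge: more protons means a smaller ion. Ce^4+ (Z=58), La^3+ (Z=57), Ba^2+ (Z=56), Cs^+ (Z=55), I^- (Z=53).
With La^3+ included the full order is Ce^4+ < La^3+ < Ba^2+ < Cs^+ < I^-, so it takes position 2.

2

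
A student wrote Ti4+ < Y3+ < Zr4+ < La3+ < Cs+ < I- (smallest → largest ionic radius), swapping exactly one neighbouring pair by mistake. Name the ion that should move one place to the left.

Scanning neighbour by neighbour, only Y3+/Zr4+ violates a trend: Zr4+ and Y3+ share 36 electrons; the higher nuclear charge on Zr (Z=40) contracts it more, so Zr4+ < Y3+. That makes Zr4+ the one sitting a position late relative to where it belongs.

Zr4+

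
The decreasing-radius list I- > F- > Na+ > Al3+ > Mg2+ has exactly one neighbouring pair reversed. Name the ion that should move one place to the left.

Scanning neighbour by neighbour, only Al3+/Mg2+ violates a trend: they are isoelectronic (10 e⁻) and Al has more protons than Mg (13 vs 12), making Al3+ smaller. That makes Mg2+ the one sitting a position late relative to where it belongs.

Mg2+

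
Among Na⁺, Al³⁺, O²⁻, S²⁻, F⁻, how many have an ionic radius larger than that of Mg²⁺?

4

Electron counts and nuclear charges: Al³⁺: 10 e⁻, Z=13, Mg²⁺: 10 e⁻, Z=12, Na⁺: 10 e⁻, Z=11, F⁻: 10 e⁻, Z=9, O²⁻: 10 e⁻, Z=8, S²⁻: 18 e⁻, Z=16. Al³⁺ < Mg²⁺ (isoelectronic, higher Z=13 is smaller); Mg²⁺ < Na⁺ (both 10 e⁻, Z=12>11); Na⁺ < F⁻ (isoelectronic, higher Z=11 is smaller); F⁻ < O²⁻ (isoelectronic, higher Z=9 is smaller); O²⁻ < S²⁻ (same group, period 2 vs 3).
Placing each against Mg²⁺: smaller — Al³⁺; larger — Na⁺, F⁻, O²⁻, S²⁻. That's 4.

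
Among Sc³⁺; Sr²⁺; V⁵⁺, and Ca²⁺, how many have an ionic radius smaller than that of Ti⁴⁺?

1

V⁵⁺ has 18 e⁻ (Z=23), Ti⁴⁺ has 18 e⁻ (Z=22), Sc³⁺ has 18 e⁻ (Z=21), Ca²⁺ has 18 e⁻ (Z=20), Sr²⁺ has 36 e⁻ (Z=38). V⁵⁺ < Ti⁴⁺ (both 18 e⁻, Z=23>22); Ti⁴⁺ < Sc³⁺ (both 18 e⁻, Z=22>21); Sc³⁺ < Ca²⁺ (both 18 e⁻, Z=21>20); Ca²⁺ < Sr²⁺ (same group, period 4 vs 5).
Placing each against Ti⁴⁺: smaller — V⁵⁺; larger — Sc³⁺, Ca²⁺, Sr²⁺. So 1 is smaller.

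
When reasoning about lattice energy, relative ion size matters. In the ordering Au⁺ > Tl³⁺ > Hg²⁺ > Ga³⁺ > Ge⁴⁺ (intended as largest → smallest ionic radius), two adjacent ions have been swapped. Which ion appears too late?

Hg²⁺

Scanning neighbour by neighbour, only Tl³⁺/Hg²⁺ violates a trend: both have 78 electrons but Z(Tl)=81 > Z(Hg)=80, so Tl³⁺ should be the smaller of the two. That makes Hg²⁺ the one sitting a position late relative to where it belongs.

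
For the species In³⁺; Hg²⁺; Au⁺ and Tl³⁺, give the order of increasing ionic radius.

In³⁺ < Tl³⁺ < Hg²⁺ < Au⁺

First list Z and electron count for each: In³⁺ (Z=49, 46 e⁻), Tl³⁺ (Z=81, 78 e⁻), Hg²⁺ (Z=80, 78 e⁻), Au⁺ (Z=79, 78 e⁻). In³⁺ < Tl³⁺ (same group, period 5 vs 6); Tl³⁺ < Hg²⁺ (isoelectronic, higher Z=81 is smaller); Hg²⁺ < Au⁺ (both 78 e⁻, Z=80>79).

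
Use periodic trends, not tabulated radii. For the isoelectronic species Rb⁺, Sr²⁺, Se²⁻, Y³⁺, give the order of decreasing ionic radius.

All of these have 36 electrons (isoelectronic). With the same electron cloud, the ion with the most protons pulls it in tightest. Nuclear charges: Y³⁺ (Z=39), Sr²⁺ (Z=38), Rb⁺ (Z=37), Se²⁻ (Z=34). Highest Z is smallest.

Se²⁻ > Rb⁺ > Sr²⁺ > Y³⁺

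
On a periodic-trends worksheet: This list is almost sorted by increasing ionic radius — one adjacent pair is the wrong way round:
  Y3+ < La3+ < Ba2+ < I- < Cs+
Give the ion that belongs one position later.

I-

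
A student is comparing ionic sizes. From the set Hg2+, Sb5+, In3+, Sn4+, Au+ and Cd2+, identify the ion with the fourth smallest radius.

Cd2+

Work out protons and electrons: Sb5+: 46 e⁻, Z=51, Sn4+: 46 e⁻, Z=50, In3+: 46 e⁻, Z=49, Cd2+: 46 e⁻, Z=48, Hg2+: 78 e⁻, Z=80, Au+: 78 e⁻, Z=79. Sb5+ < Sn4+ (isoelectronic, higher Z=51 is smaller); Sn4+ < In3+ (isoelectronic, higher Z=50 is smaller); In3+ < Cd2+ (isoelectronic, higher Z=49 is smaller); Cd2+ < Hg2+ (same group, 1 shell fewer); Hg2+ < Au+ (isoelectronic, higher Z=80 is smaller).
So the order is Sb5+ < Sn4+ < In3+ < Cd2+ < Hg2+ < Au+; the 4th-smallest ion is Cd2+.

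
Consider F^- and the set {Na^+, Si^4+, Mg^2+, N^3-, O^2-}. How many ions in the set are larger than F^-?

2

All of these have 10 electrons (isoelectronic). With the same electron cloud, the ion with the most protons pulls it in tightest. Nuclear charges: Si^4+ (Z=14), Mg^2+ (Z=12), Na^+ (Z=11), F^- (Z=9), O^2- (Z=8), N^3- (Z=7). Highest Z is smallest.
Relative to F^-, the ions that are larger are O^2-, N^3-. Count: 2.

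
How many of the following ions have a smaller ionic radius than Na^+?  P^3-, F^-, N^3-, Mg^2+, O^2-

Tabulating Z and e⁻: Mg^2+: 10 e⁻, Z=12, Na^+: 10 e⁻, Z=11, F^-: 10 e⁻, Z=9, O^2-: 10 e⁻, Z=8, N^3-: 10 e⁻, Z=7, P^3-: 18 e⁻, Z=15. Mg^2+ < Na^+ (isoelectronic, higher Z=12 is smaller); Na^+ < F^- (isoelectronic, higher Z=11 is smaller); F^- < O^2- (both 10 e⁻, Z=9>8); O^2- < N^3- (isoelectronic, higher Z=8 is smaller); N^3- < P^3- (same group, period 2 vs 3).
Relative to Na^+, the ions that are smaller are Mg^2+. That's 1.

1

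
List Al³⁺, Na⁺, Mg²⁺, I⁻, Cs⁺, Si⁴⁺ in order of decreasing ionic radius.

First list Z and electron count for each: Si⁴⁺ (Z=14, 10 e⁻), Al³⁺ (Z=13, 10 e⁻), Mg²⁺ (Z=12, 10 e⁻), Na⁺ (Z=11, 10 e⁻), Cs⁺ (Z=55, 54 e⁻), I⁻ (Z=53, 54 e⁻). Si⁴⁺ < Al³⁺ (isoelectronic, higher Z=14 is smaller); Al³⁺ < Mg²⁺ (isoelectronic, higher Z=13 is smaller); Mg²⁺ < Na⁺ (both 10 e⁻, Z=12>11); Na⁺ < Cs⁺ (same group, 3 shells fewer); Cs⁺ < I⁻ (isoelectronic, higher Z=55 is smaller).

I⁻ > Cs⁺ > Na⁺ > Mg²⁺ > Al³⁺ > Si⁴⁺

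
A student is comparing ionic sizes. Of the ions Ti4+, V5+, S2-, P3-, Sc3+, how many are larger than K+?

2

All of these have 18 electrons (isoelectronic). With the same electron cloud, the ion with the most protons pulls it in tightest. Nuclear charges: V5+ (Z=23), Ti4+ (Z=22), Sc3+ (Z=21), K+ (Z=19), S2- (Z=16), P3- (Z=15). Highest Z is smallest.
Relative to K+, the ions that are larger are S2-, P3-. So 2 are larger.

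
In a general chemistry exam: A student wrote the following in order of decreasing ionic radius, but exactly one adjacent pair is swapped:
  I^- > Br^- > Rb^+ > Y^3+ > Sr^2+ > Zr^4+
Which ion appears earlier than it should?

Compare adjacent ions: Y^3+ and Sr^2+ share 36 electrons; the higher nuclear charge on Y (Z=39) contracts it more, so Y^3+ < Sr^2+ — yet in this decreasing list Y^3+ sits before Sr^2+. Nothing else is reversed, so Y^3+ should move one place to the right.

Y^3+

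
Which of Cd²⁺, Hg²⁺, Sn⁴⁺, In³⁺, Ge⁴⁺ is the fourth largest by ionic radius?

Tabulating Z and e⁻: Ge⁴⁺: 28 e⁻, Z=32, Sn⁴⁺: 46 e⁻, Z=50, In³⁺: 46 e⁻, Z=49, Cd²⁺: 46 e⁻, Z=48, Hg²⁺: 78 e⁻, Z=80. Ge⁴⁺ < Sn⁴⁺ (same group, period 4 vs 5); Sn⁴⁺ < In³⁺ (isoelectronic, higher Z=50 is smaller); In³⁺ < Cd²⁺ (isoelectronic, higher Z=49 is smaller); Cd²⁺ < Hg²⁺ (same group, period 5 vs 6).
That gives Ge⁴⁺ < Sn⁴⁺ < In³⁺ < Cd²⁺ < Hg²⁺. From the largest end, number 4 is Sn⁴⁺.

Sn⁴⁺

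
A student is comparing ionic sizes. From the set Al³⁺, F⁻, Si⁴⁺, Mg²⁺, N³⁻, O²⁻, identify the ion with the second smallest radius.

Each ion has 10 electrons. The ranking follows nuclear charge in reverse — greater Z gives a smaller radius. Si⁴⁺ (Z=14), Al³⁺ (Z=13), Mg²⁺ (Z=12), F⁻ (Z=9), O²⁻ (Z=8), N³⁻ (Z=7).
Ordering: Si⁴⁺ < Al³⁺ < Mg²⁺ < F⁻ < O²⁻ < N³⁻. The second smallest is Al³⁺.

Al³⁺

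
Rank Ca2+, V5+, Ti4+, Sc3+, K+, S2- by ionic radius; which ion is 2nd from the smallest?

Ti4+

Each ion has 18 electrons. The ranking follows nuclear charge in reverse — greater Z gives a smaller radius. V5+ (Z=23), Ti4+ (Z=22), Sc3+ (Z=21), Ca2+ (Z=20), K+ (Z=19), S2- (Z=16).
Ordering: V5+ < Ti4+ < Sc3+ < Ca2+ < K+ < S2-. The 2nd smallest is Ti4+.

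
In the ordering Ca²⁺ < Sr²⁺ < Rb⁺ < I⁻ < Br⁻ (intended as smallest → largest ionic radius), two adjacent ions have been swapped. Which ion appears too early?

I⁻

Compare adjacent ions: same group and charge — period 4 sits above period 5, so Br⁻ is smaller — yet in this increasing list I⁻ sits before Br⁻. Nothing else is reversed, so I⁻ should move one place to the right.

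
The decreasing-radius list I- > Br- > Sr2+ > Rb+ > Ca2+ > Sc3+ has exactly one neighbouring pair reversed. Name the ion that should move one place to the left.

Rb+

Check each adjacent pair. Sr2+ and Rb+ are reversed: Sr2+ and Rb+ share 36 electrons; the higher nuclear charge on Sr (Z=38) contracts it more, so Sr2+ < Rb+. No other neighbouring pair contradicts the periodic trends, so Rb+ is the ion listed too late.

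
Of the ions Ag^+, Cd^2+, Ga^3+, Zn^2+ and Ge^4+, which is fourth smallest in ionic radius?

Work out protons and electrons: Ge^4+ (Z=32, 28 e⁻), Ga^3+ (Z=31, 28 e⁻), Zn^2+ (Z=30, 28 e⁻), Cd^2+ (Z=48, 46 e⁻), Ag^+ (Z=47, 46 e⁻). Ge^4+ < Ga^3+ (isoelectronic, higher Z=32 is smaller); Ga^3+ < Zn^2+ (both 28 e⁻, Z=31>30); Zn^2+ < Cd^2+ (same group, 1 shell fewer); Cd^2+ < Ag^+ (both 46 e⁻, Z=48>47).
So the order is Ge^4+ < Ga^3+ < Zn^2+ < Cd^2+ < Ag^+; the 4th-smallest ion is Cd^2+.

Cd^2+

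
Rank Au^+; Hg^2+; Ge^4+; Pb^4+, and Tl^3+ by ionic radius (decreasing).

Au^+ > Hg^2+ > Tl^3+ > Pb^4+ > Ge^4+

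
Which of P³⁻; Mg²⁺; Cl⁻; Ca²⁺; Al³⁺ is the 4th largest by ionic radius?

Mg²⁺

Work out protons and electrons: Al³⁺: 10 e⁻, Z=13, Mg²⁺: 10 e⁻, Z=12, Ca²⁺: 18 e⁻, Z=20, Cl⁻: 18 e⁻, Z=17, P³⁻: 18 e⁻, Z=15. Al³⁺ < Mg²⁺ (both 10 e⁻, Z=13>12); Mg²⁺ < Ca²⁺ (same group, period 3 vs 4); Ca²⁺ < Cl⁻ (both 18 e⁻, Z=20>17); Cl⁻ < P³⁻ (both 18 e⁻, Z=17>15).
Full ascending order: Al³⁺ < Mg²⁺ < Ca²⁺ < Cl⁻ < P³⁻. Counting from the largest, position 4 is Mg²⁺.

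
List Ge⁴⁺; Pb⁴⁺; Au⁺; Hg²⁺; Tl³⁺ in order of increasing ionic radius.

Tabulating Z and e⁻: Ge⁴⁺ (Z=32, 28 e⁻), Pb⁴⁺ (Z=82, 78 e⁻), Tl³⁺ (Z=81, 78 e⁻), Hg²⁺ (Z=80, 78 e⁻), Au⁺ (Z=79, 78 e⁻). Ge⁴⁺ < Pb⁴⁺ (same group, period 4 vs 6); Pb⁴⁺ < Tl³⁺ (both 78 e⁻, Z=82>81); Tl³⁺ < Hg²⁺ (both 78 e⁻, Z=81>80); Hg²⁺ < Au⁺ (both 78 e⁻, Z=80>79).

Ge⁴⁺ < Pb⁴⁺ < Tl³⁺ < Hg²⁺ < Au⁺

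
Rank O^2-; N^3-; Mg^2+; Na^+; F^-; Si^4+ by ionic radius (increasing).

These species are isoelectronic with 10 electrons. The only difference is the number of protons: Si^4+ (Z=14), Mg^2+ (Z=12), Na^+ (Z=11), F^- (Z=9), O^2- (Z=8), N^3- (Z=7). The strongest nuclear pull (Si^4+) gives the smallest ion.

Si^4+ < Mg^2+ < Na^+ < F^- < O^2- < N^3-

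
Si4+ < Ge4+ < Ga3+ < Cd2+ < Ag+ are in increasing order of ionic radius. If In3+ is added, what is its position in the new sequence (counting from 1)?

4

Work out protons and electrons: Si4+: 10 e⁻, Z=14, Ge4+: 28 e⁻, Z=32, Ga3+: 28 e⁻, Z=31, In3+: 46 e⁻, Z=49, Cd2+: 46 e⁻, Z=48, Ag+: 46 e⁻, Z=47. Si4+ < Ge4+ (same group, period 3 vs 4); Ge4+ < Ga3+ (both 28 e⁻, Z=32>31); Ga3+ < In3+ (same group, period 4 vs 5); In3+ < Cd2+ (isoelectronic, higher Z=49 is smaller); Cd2+ < Ag+ (isoelectronic, higher Z=48 is smaller).
With In3+ included the full order is Si4+ < Ge4+ < Ga3+ < In3+ < Cd2+ < Ag+, so it takes position 4.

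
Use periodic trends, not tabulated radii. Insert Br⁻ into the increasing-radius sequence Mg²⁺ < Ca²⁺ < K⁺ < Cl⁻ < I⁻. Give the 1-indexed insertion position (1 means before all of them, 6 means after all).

Tabulating Z and e⁻: Mg²⁺ has 10 e⁻ (Z=12), Ca²⁺ has 18 e⁻ (Z=20), K⁺ has 18 e⁻ (Z=19), Cl⁻ has 18 e⁻ (Z=17), Br⁻ has 36 e⁻ (Z=35), I⁻ has 54 e⁻ (Z=53). Mg²⁺ < Ca²⁺ (same group, period 3 vs 4); Ca²⁺ < K⁺ (isoelectronic, higher Z=20 is smaller); K⁺ < Cl⁻ (both 18 e⁻, Z=19>17); Cl⁻ < Br⁻ (same group, 1 shell fewer); Br⁻ < I⁻ (same group, period 4 vs 5).
Putting Br⁻ in gives Mg²⁺ < Ca²⁺ < K⁺ < Cl⁻ < Br⁻ < I⁻; it lands at slot 5.

5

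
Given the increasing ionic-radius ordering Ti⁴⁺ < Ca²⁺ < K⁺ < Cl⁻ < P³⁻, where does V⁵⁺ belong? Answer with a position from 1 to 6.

These species are isoelectronic with 18 electrons. The only difference is the number of protons: V⁵⁺ (Z=23), Ti⁴⁺ (Z=22), Ca²⁺ (Z=20), K⁺ (Z=19), Cl⁻ (Z=17), P³⁻ (Z=15). The strongest nuclear pull (V⁵⁺) gives the smallest ion.
Putting V⁵⁺ in gives V⁵⁺ < Ti⁴⁺ < Ca²⁺ < K⁺ < Cl⁻ < P³⁻; it lands at slot 1.

1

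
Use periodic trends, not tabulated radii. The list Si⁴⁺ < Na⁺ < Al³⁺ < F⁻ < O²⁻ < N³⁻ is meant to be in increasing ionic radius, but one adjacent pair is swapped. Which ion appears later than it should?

Al³⁺

The pair Na⁺, Al³⁺ is the wrong way round — they are isoelectronic (10 e⁻) and Al has more protons than Na (13 vs 11), making Al³⁺ smaller. All other adjacent pairs agree with periodic trends, so Al³⁺ is the misplaced ion.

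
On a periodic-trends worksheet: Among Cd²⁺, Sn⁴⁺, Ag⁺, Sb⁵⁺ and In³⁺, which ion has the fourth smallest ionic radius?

These species are isoelectronic with 46 electrons. The only difference is the number of protons: Sb⁵⁺ (Z=51), Sn⁴⁺ (Z=50), In³⁺ (Z=49), Cd²⁺ (Z=48), Ag⁺ (Z=47). The strongest nuclear pull (Sb⁵⁺) gives the smallest ion.
Ordering: Sb⁵⁺ < Sn⁴⁺ < In³⁺ < Cd²⁺ < Ag⁺. The fourth smallest is Cd²⁺.

Cd²⁺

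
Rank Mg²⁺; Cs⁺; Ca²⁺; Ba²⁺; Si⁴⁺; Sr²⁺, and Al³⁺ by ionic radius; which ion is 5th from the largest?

Tabulating Z and e⁻: Si⁴⁺ has 10 e⁻ (Z=14), Al³⁺ has 10 e⁻ (Z=13), Mg²⁺ has 10 e⁻ (Z=12), Ca²⁺ has 18 e⁻ (Z=20), Sr²⁺ has 36 e⁻ (Z=38), Ba²⁺ has 54 e⁻ (Z=56), Cs⁺ has 54 e⁻ (Z=55). Si⁴⁺ < Al³⁺ (both 10 e⁻, Z=14>13); Al³⁺ < Mg²⁺ (isoelectronic, higher Z=13 is smaller); Mg²⁺ < Ca²⁺ (same group, 1 shell fewer); Ca²⁺ < Sr²⁺ (same group, 1 shell fewer); Sr²⁺ < Ba²⁺ (same group, 1 shell fewer); Ba²⁺ < Cs⁺ (both 54 e⁻, Z=56>55).
So the order is Si⁴⁺ < Al³⁺ < Mg²⁺ < Ca²⁺ < Sr²⁺ < Ba²⁺ < Cs⁺; the 5th-largest ion is Mg²⁺.

Mg²⁺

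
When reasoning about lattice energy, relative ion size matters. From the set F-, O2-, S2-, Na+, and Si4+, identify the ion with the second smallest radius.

Na+

First list Z and electron count for each: Si4+ has 10 e⁻ (Z=14), Na+ has 10 e⁻ (Z=11), F- has 10 e⁻ (Z=9), O2- has 10 e⁻ (Z=8), S2- has 18 e⁻ (Z=16). Si4+ < Na+ (isoelectronic, higher Z=14 is smaller); Na+ < F- (isoelectronic, higher Z=11 is smaller); F- < O2- (both 10 e⁻, Z=9>8); O2- < S2- (same group, 1 shell fewer).
Ordering: Si4+ < Na+ < F- < O2- < S2-. The second smallest is Na+.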